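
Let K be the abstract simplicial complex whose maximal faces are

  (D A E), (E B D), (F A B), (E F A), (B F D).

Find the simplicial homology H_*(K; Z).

H_0 = Z,  H_1 = Z,  H_2 = 0.

Take the total order A < B < D < E < F on the vertex set. Then K (dimension 2) consists of the simplices:

  0-simplices (5): A, B, D, E, F
  1-simplices (10): AB, AD, AE, AF, BD, BE, BF, DE, DF, EF
  2-simplices (5): ABF, ADE, AEF, BDE, BDF

giving chain groups C_0 ≅ Z^5, C_1 ≅ Z^10, C_2 ≅ Z^5.

∂_1: C_1 → C_0 sends each edge [p,q] (with p < q) to q − p.
As a 5×10 matrix over Z this has rank 4, with invariant factors (1,1,1,1).

The boundary map ∂_2: C_2 → C_1 sends each 2-simplex [p,q,r] to [q,r] − [p,r] + [p,q]. For instance
  ∂ABF = BF − AF + AB,
  ∂BDE = DE − BE + BD.
The resulting 10×5 matrix has rank 5, and its Smith normal form has invariant factors (1,1,1,1,1).

Now H_k = ker ∂_k / im ∂_{k+1}, so:

  H_0: rank C_0 − rank ∂_1 = 5 − 4 = 1, and the invariant factors of ∂_1 are all 1, so H_0 = Z.
  H_1: rank ker ∂_1 − rank ∂_2 = (10 − 4) − 5 = 1, and the invariant factors of ∂_2 are all 1, so H_1 = Z.
  H_2: rank ker ∂_2 − rank ∂_3 = (5 − 5) − 0 = 0, and there is no ∂_3, so H_2 = 0.

As a check, the Euler characteristic is 5 − 10 + 5 = 0, which agrees with 1 − 1 + 0 = 0.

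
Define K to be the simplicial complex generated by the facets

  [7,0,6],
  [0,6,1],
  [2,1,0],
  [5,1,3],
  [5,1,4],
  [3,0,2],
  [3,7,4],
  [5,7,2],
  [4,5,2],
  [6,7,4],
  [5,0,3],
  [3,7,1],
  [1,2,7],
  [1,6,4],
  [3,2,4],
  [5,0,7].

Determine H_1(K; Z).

Order the vertices as 0 < 1 < 2 < 3 < 4 < 5 < 6 < 7. Listing each simplex with vertices in this order, K has dimension 2 with simplices:

  0-simplices (8): [0], [1], [2], [3], [4], [5], [6], [7]
  1-simplices (24): (24 of them)
  2-simplices (16): [0,1,2], [0,1,6], [0,2,3], [0,3,5], [0,5,7], [0,6,7], [1,2,7], [1,3,5], [1,3,7], [1,4,5], [1,4,6], [2,3,4], [2,4,5], [2,5,7], [3,4,7], [4,6,7]

giving chain groups C_0 ≅ Z^8, C_1 ≅ Z^24, C_2 ≅ Z^16.

The boundary map ∂_1: C_1 → C_0 is given by ∂[p,q] = [q] − [p]. For instance
  ∂[1,6] = [6] − [1].
As a 8×24 matrix over Z this has rank 7, with invariant factors (1,1,1,1,1,1,1).

∂_2: C_2 → C_1 sends each 2-simplex [p,q,r] to [q,r] − [p,r] + [p,q]. For instance
  ∂[1,2,7] = [2,7] − [1,7] + [1,2],
  ∂[0,3,5] = [3,5] − [0,5] + [0,3].
The 24×16 boundary matrix has rank 15 and Smith normal form diag(1,1,1,1,1,1,1,1,1,1,1,1,1,1,1).

From H_k ≅ ker(∂_k) / im(∂_{k+1}) we obtain:

  H_1: rank ker ∂_1 − rank ∂_2 = (24 − 7) − 15 = 2, and the invariant factors of ∂_2 are all 1, so H_1 = Z^2.

H_1 = Z^2.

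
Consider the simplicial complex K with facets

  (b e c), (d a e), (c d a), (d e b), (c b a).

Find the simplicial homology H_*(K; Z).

H_0 = Z,  H_1 = Z,  H_2 = 0.

Fix the vertex order a < b < c < d < e and write every simplex with vertices in increasing order. Then dim K = 2 and the simplices of K are:

  0-simplices (5): a, b, c, d, e
  1-simplices (10): ab, ac, ad, ae, bc, bd, be, cd, ce, de
  2-simplices (5): abc, acd, ade, bce, bde

Hence C_0 ≅ Z^5, C_1 ≅ Z^10, C_2 ≅ Z^5.

Boundary ∂_1: C_1 → C_0 sends each edge [p,q] (with p < q) to q − p. For instance
  ∂bd = d − b.
The resulting 5×10 matrix has rank 4, and its Smith normal form has invariant factors (1,1,1,1).

∂_2: C_2 → C_1 maps a triangle to the signed sum of its edges. For instance
  ∂bde = de − be + bd,
  ∂abc = bc − ac + ab.
This gives a 10×5 integer matrix of rank 5; reducing to Smith normal form yields diagonal entries (1,1,1,1,1).

From H_k ≅ ker(∂_k) / im(∂_{k+1}) we obtain:

  H_0: rank C_0 − rank ∂_1 = 5 − 4 = 1, and the invariant factors of ∂_1 are all 1, so H_0 ≅ Z.
  H_1: rank ker ∂_1 − rank ∂_2 = (10 − 4) − 5 = 1, and the invariant factors of ∂_2 are all 1, so H_1 ≅ Z.
  H_2: rank ker ∂_2 − rank ∂_3 = (5 − 5) − 0 = 0, and there is no ∂_3, so H_2 ≅ 0.

As a check, the Euler characteristic is 5 − 10 + 5 = 0, which agrees with 1 − 1 + 0 = 0.
(K is a triangulation of the Möbius band.)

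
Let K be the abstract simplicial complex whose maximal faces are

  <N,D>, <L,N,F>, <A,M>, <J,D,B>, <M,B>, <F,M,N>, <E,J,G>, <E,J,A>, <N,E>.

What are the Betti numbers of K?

Fix the vertex order A < B < D < E < F < G < J < L < M < N and write every simplex with vertices in increasing order. Then dim K = 2 and the simplices of K are:

  0-simplices (10): A, B, D, E, F, G, J, L, M, N
  1-simplices (17): AE, AJ, AM, BD, BJ, BM, DJ, DN, EG, EJ, EN, FL, FM, FN, GJ, LN, MN
  2-simplices (5): AEJ, BDJ, EGJ, FLN, FMN

Hence C_0 ≅ Z^10, C_1 ≅ Z^17, C_2 ≅ Z^5.

∂_1: C_1 → C_0 is given by ∂[p,q] = [q] − [p].
As a 10×17 matrix over Z this has rank 9, with invariant factors (1,1,1,1,1,1,1,1,1).

∂_2: C_2 → C_1 acts by ∂[p,q,r] = [q,r] − [p,r] + [p,q]. For instance
  ∂AEJ = EJ − AJ + AE,
  ∂EGJ = GJ − EJ + EG.
The resulting 17×5 matrix has rank 5, and its Smith normal form has invariant factors (1,1,1,1,1).

Computing H_k = (kernel of ∂_k) / (image of ∂_{k+1}):

  H_0: rank C_0 − rank ∂_1 = 10 − 9 = 1, and the invariant factors of ∂_1 are all 1, so H_0 ≅ Z.
  H_1: rank ker ∂_1 − rank ∂_2 = (17 − 9) − 5 = 3, and the invariant factors of ∂_2 are all 1, so H_1 ≅ Z^3.
  H_2: rank ker ∂_2 − rank ∂_3 = (5 − 5) − 0 = 0, and there is no ∂_3, so H_2 ≅ 0.

Hence the Betti numbers are b_0 = 1, b_1 = 3, b_2 = 0.

b_0 = 1, b_1 = 3, b_2 = 0.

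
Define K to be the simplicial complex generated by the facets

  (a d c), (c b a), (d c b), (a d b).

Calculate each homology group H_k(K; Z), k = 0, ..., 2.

Order the vertices as a < b < c < d. Listing each simplex with vertices in this order, K has dimension 2 with simplices:

  0-simplices (4): a, b, c, d
  1-simplices (6): ab, ac, ad, bc, bd, cd
  2-simplices (4): abc, abd, acd, bcd

giving chain groups C_0 ≅ Z^4, C_1 ≅ Z^6, C_2 ≅ Z^4.

The boundary map ∂_1: C_1 → C_0 maps an edge to its endpoints' difference, ∂[p,q] = q − p. For instance
  ∂bc = c − b.
The resulting 4×6 matrix has rank 3, and its Smith normal form has invariant factors (1,1,1).

∂_2: C_2 → C_1 sends each 2-simplex [p,q,r] to [q,r] − [p,r] + [p,q]. For instance
  ∂abc = bc − ac + ab,
  ∂abd = bd − ad + ab.
The resulting 6×4 matrix has rank 3, and its Smith normal form has invariant factors (1,1,1).

Computing H_k = (kernel of ∂_k) / (image of ∂_{k+1}):

  H_0: rank C_0 − rank ∂_1 = 4 − 3 = 1, and the invariant factors of ∂_1 are all 1, so H_0 ≅ Z.
  H_1: rank ker ∂_1 − rank ∂_2 = (6 − 3) − 3 = 0, and the invariant factors of ∂_2 are all 1, so H_1 ≅ 0.
  H_2: rank ker ∂_2 − rank ∂_3 = (4 − 3) − 0 = 1, and there is no ∂_3, so H_2 ≅ Z.

(K is a triangulation of the 2-sphere S^2.)

H_0 ≅ Z,  H_1 = 0,  H_2 ≅ Z.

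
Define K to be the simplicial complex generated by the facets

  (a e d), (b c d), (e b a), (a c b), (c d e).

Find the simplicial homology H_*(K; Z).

H_0 = Z,  H_1 = Z,  H_2 = 0.

Take the total order a < b < c < d < e on the vertex set. Then K (dimension 2) consists of the simplices:

  0-simplices (5): a, b, c, d, e
  1-simplices (10): ab, ac, ad, ae, bc, bd, be, cd, ce, de
  2-simplices (5): abc, abe, ade, bcd, cde

so the chain groups are C_0 ≅ Z^5, C_1 ≅ Z^10, C_2 ≅ Z^5.

The boundary map ∂_1: C_1 → C_0 sends each edge [p,q] (with p < q) to q − p.
This gives a 5×10 integer matrix of rank 4; reducing to Smith normal form yields diagonal entries (1,1,1,1).

∂_2: C_2 → C_1 sends each 2-simplex [p,q,r] to [q,r] − [p,r] + [p,q]. For instance
  ∂abc = bc − ac + ab,
  ∂bcd = cd − bd + bc.
The resulting 10×5 matrix has rank 5, and its Smith normal form has invariant factors (1,1,1,1,1).

Reading off H_k = ker ∂_k / im ∂_{k+1}:

  H_0: rank C_0 − rank ∂_1 = 5 − 4 = 1, and the invariant factors of ∂_1 are all 1, so H_0 = Z.
  H_1: rank ker ∂_1 − rank ∂_2 = (10 − 4) − 5 = 1, and the invariant factors of ∂_2 are all 1, so H_1 = Z.
  H_2: rank ker ∂_2 − rank ∂_3 = (5 − 5) − 0 = 0, and there is no ∂_3, so H_2 = 0.

(K is a triangulation of the Möbius band.)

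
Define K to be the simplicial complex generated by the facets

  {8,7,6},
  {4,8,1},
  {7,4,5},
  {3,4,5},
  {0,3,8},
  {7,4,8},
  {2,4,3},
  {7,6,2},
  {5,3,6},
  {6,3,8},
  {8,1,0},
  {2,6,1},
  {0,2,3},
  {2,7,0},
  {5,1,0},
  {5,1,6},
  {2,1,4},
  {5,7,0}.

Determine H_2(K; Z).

H_2 = Z.

K has 9 vertices, 27 edges, 18 triangles.
rank ∂_2 = 17, rank ∂_3 = 0 ⇒ b_2 = 18 − 17 − 0 = 1. So H_2 = Z.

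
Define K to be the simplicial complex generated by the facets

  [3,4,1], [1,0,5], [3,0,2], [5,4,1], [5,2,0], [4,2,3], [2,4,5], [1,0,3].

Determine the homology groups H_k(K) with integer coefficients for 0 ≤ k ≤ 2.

H_0 = Z,  H_1 = 0,  H_2 = Z.

Take the total order 0 < 1 < 2 < 3 < 4 < 5 on the vertex set. Then K (dimension 2) consists of the simplices:

  0-simplices (6): [0], [1], [2], [3], [4], [5]
  1-simplices (12): [0,1], [0,2], [0,3], [0,5], [1,3], [1,4], [1,5], [2,3], [2,4], [2,5], [3,4], [4,5]
  2-simplices (8): [0,1,3], [0,1,5], [0,2,3], [0,2,5], [1,3,4], [1,4,5], [2,3,4], [2,4,5]

so the chain groups are C_0 ≅ Z^6, C_1 ≅ Z^12, C_2 ≅ Z^8.

The boundary map ∂_1: C_1 → C_0 sends each edge [p,q] (with p < q) to q − p. For instance
  ∂[1,5] = [5] − [1].
The resulting 6×12 matrix has rank 5, and its Smith normal form has invariant factors (1,1,1,1,1).

The boundary map ∂_2: C_2 → C_1 maps a triangle to the signed sum of its edges. For instance
  ∂[1,3,4] = [3,4] − [1,4] + [1,3],
  ∂[0,1,5] = [1,5] − [0,5] + [0,1].
As a 12×8 matrix over Z this has rank 7, with invariant factors (1,1,1,1,1,1,1).

Computing H_k = (kernel of ∂_k) / (image of ∂_{k+1}):

  H_0: rank C_0 − rank ∂_1 = 6 − 5 = 1, and the invariant factors of ∂_1 are all 1, so H_0 ≅ Z.
  H_1: rank ker ∂_1 − rank ∂_2 = (12 − 5) − 7 = 0, and the invariant factors of ∂_2 are all 1, so H_1 ≅ 0.
  H_2: rank ker ∂_2 − rank ∂_3 = (8 − 7) − 0 = 1, and there is no ∂_3, so H_2 ≅ Z.

As a check, the Euler characteristic is 6 − 12 + 8 = 2, which agrees with 1 − 0 + 1 = 2.
(K is a triangulation of the 2-sphere S^2.)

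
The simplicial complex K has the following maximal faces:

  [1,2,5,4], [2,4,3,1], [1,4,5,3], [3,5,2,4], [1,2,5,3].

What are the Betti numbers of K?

Order the vertices as 1 < 2 < 3 < 4 < 5. Listing each simplex with vertices in this order, K has dimension 3 with simplices:

  0-simplices (5): [1], [2], [3], [4], [5]
  1-simplices (10): [1,2], [1,3], [1,4], [1,5], [2,3], [2,4], [2,5], [3,4], [3,5], [4,5]
  2-simplices (10): [1,2,3], [1,2,4], [1,2,5], [1,3,4], [1,3,5], [1,4,5], [2,3,4], [2,3,5], [2,4,5], [3,4,5]
  3-simplices (5): [1,2,3,4], [1,2,3,5], [1,2,4,5], [1,3,4,5], [2,3,4,5]

so the chain groups are C_0 ≅ Z^5, C_1 ≅ Z^10, C_2 ≅ Z^10, C_3 ≅ Z^5.

The boundary map ∂_1: C_1 → C_0 sends each edge [p,q] (with p < q) to q − p.
This gives a 5×10 integer matrix of rank 4; reducing to Smith normal form yields diagonal entries (1,1,1,1).

∂_2: C_2 → C_1 maps a triangle to the signed sum of its edges. For instance
  ∂[1,3,4] = [3,4] − [1,4] + [1,3],
  ∂[1,3,5] = [3,5] − [1,5] + [1,3].
The resulting 10×10 matrix has rank 6, and its Smith normal form has invariant factors (1,1,1,1,1,1).

The boundary map ∂_3: C_3 → C_2 sends each 3-simplex σ to the alternating sum Σ_i (−1)^i (σ with its i-th vertex removed). For instance
  ∂[1,3,4,5] = [3,4,5] − [1,4,5] + [1,3,5] − [1,3,4],
  ∂[2,3,4,5] = [3,4,5] − [2,4,5] + [2,3,5] − [2,3,4].
As a 10×5 matrix over Z this has rank 4, with invariant factors (1,1,1,1).

Reading off H_k = ker ∂_k / im ∂_{k+1}:

  H_0: rank C_0 − rank ∂_1 = 5 − 4 = 1, and the invariant factors of ∂_1 are all 1, so H_0 = Z.
  H_1: rank ker ∂_1 − rank ∂_2 = (10 − 4) − 6 = 0, and the invariant factors of ∂_2 are all 1, so H_1 = 0.
  H_2: rank ker ∂_2 − rank ∂_3 = (10 − 6) − 4 = 0, and the invariant factors of ∂_3 are all 1, so H_2 = 0.
  H_3: rank ker ∂_3 − rank ∂_4 = (5 − 4) − 0 = 1, and there is no ∂_4, so H_3 = Z.

As a check, the Euler characteristic is 5 − 10 + 10 − 5 = 0, which agrees with 1 − 0 + 0 − 1 = 0.
(K is a triangulation of the 3-sphere S^3.)

Hence the Betti numbers are b_0 = 1, b_1 = 0, b_2 = 0, b_3 = 1.

b_0 = 1, b_1 = 0, b_2 = 0, b_3 = 1.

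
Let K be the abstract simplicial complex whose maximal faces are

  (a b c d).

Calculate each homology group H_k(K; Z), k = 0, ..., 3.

H_0 ≅ Z,  H_1 = 0,  H_2 = 0,  H_3 = 0.

Fix the vertex order a < b < c < d and write every simplex with vertices in increasing order. Then dim K = 3 and the simplices of K are:

  0-simplices (4): a, b, c, d
  1-simplices (6): ab, ac, ad, bc, bd, cd
  2-simplices (4): abc, abd, acd, bcd
  3-simplices (1): abcd

Hence C_0 ≅ Z^4, C_1 ≅ Z^6, C_2 ≅ Z^4, C_3 ≅ Z^1.

Boundary ∂_1: C_1 → C_0 sends each edge [p,q] (with p < q) to q − p. For instance
  ∂ac = c − a.
The resulting 4×6 matrix has rank 3, and its Smith normal form has invariant factors (1,1,1).

The boundary map ∂_2: C_2 → C_1 acts by ∂[p,q,r] = [q,r] − [p,r] + [p,q]. For instance
  ∂bcd = cd − bd + bc,
  ∂acd = cd − ad + ac.
As a 6×4 matrix over Z this has rank 3, with invariant factors (1,1,1).

∂_3: C_3 → C_2 sends each 3-simplex σ to the alternating sum Σ_i (−1)^i (σ with its i-th vertex removed). For instance
  ∂abcd = bcd − acd + abd − abc.
As a 4×1 matrix over Z this has rank 1, with invariant factors (1).

From H_k ≅ ker(∂_k) / im(∂_{k+1}) we obtain:

  H_0: rank C_0 − rank ∂_1 = 4 − 3 = 1, and the invariant factors of ∂_1 are all 1, so H_0 = Z.
  H_1: rank ker ∂_1 − rank ∂_2 = (6 − 3) − 3 = 0, and the invariant factors of ∂_2 are all 1, so H_1 = 0.
  H_2: rank ker ∂_2 − rank ∂_3 = (4 − 3) − 1 = 0, and the invariant factors of ∂_3 are all 1, so H_2 = 0.
  H_3: rank ker ∂_3 − rank ∂_4 = (1 − 1) − 0 = 0, and there is no ∂_4, so H_3 = 0.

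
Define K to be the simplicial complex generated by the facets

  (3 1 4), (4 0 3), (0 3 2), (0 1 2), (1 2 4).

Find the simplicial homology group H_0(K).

H_0 ≅ Z.

Take the total order 0 < 1 < 2 < 3 < 4 on the vertex set. Then K (dimension 2) consists of the simplices:

  0-simplices (5): [0], [1], [2], [3], [4]
  1-simplices (10): [0,1], [0,2], [0,3], [0,4], [1,2], [1,3], [1,4], [2,3], [2,4], [3,4]
  2-simplices (5): [0,1,2], [0,2,3], [0,3,4], [1,2,4], [1,3,4]

giving chain groups C_0 ≅ Z^5, C_1 ≅ Z^10, C_2 ≅ Z^5.

Boundary ∂_1: C_1 → C_0 is given by ∂[p,q] = [q] − [p]. For instance
  ∂[3,4] = [4] − [3].
The 5×10 boundary matrix has rank 4 and Smith normal form diag(1,1,1,1).

The boundary map ∂_2: C_2 → C_1 sends each 2-simplex [p,q,r] to [q,r] − [p,r] + [p,q]. For instance
  ∂[0,2,3] = [2,3] − [0,3] + [0,2],
  ∂[1,2,4] = [2,4] − [1,4] + [1,2].
The 10×5 boundary matrix has rank 5 and Smith normal form diag(1,1,1,1,1).

From H_k ≅ ker(∂_k) / im(∂_{k+1}) we obtain:

  H_0: rank C_0 − rank ∂_1 = 5 − 4 = 1, and the invariant factors of ∂_1 are all 1, so H_0 ≅ Z.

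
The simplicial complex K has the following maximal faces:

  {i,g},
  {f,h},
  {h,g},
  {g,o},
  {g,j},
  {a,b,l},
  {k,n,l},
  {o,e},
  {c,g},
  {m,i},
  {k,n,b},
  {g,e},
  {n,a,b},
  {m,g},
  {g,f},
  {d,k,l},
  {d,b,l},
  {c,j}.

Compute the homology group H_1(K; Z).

Take the total order a < b < c < d < e < f < g < h < i < j < k < l < m < n < o on the vertex set. Then K (dimension 2) consists of the simplices:

  0-simplices (15): a, b, c, d, e, f, g, h, i, j, k, l, m, n, o
  1-simplices (24): ab, al, an, bd, bk, bl, bn, cg, cj, dk, dl, eg, eo, fg, fh, gh, gi, gj, gm, go, im, kl, kn, ln
  2-simplices (6): abl, abn, bdl, bkn, dkl, kln

so the chain groups are C_0 ≅ Z^15, C_1 ≅ Z^24, C_2 ≅ Z^6.

Boundary ∂_1: C_1 → C_0 sends each edge [p,q] (with p < q) to q − p.
The 15×24 boundary matrix has rank 13 and Smith normal form diag(1,1,1,1,1,1,1,1,1,1,1,1,1).

Boundary ∂_2: C_2 → C_1 acts by ∂[p,q,r] = [q,r] − [p,r] + [p,q]. For instance
  ∂abl = bl − al + ab,
  ∂dkl = kl − dl + dk.
As a 24×6 matrix over Z this has rank 6, with invariant factors (1,1,1,1,1,1).

From H_k ≅ ker(∂_k) / im(∂_{k+1}) we obtain:

  H_1: rank ker ∂_1 − rank ∂_2 = (24 − 13) − 6 = 5, and the invariant factors of ∂_2 are all 1, so H_1 = Z^5.

H_1 ≅ Z^5.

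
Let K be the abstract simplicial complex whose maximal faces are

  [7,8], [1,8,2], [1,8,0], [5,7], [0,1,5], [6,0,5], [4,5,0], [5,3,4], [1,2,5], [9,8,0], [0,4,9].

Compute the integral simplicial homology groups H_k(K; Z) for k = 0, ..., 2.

Order the vertices as 0 < 1 < 2 < 3 < 4 < 5 < 6 < 7 < 8 < 9. Listing each simplex with vertices in this order, K has dimension 2 with simplices:

  0-simplices (10): [0], [1], [2], [3], [4], [5], [6], [7], [8], [9]
  1-simplices (19): [0,1], [0,4], [0,5], [0,6], [0,8], [0,9], [1,2], [1,5], [1,8], [2,5], [2,8], [3,4], [3,5], [4,5], [4,9], [5,6], [5,7], [7,8], [8,9]
  2-simplices (9): [0,1,5], [0,1,8], [0,4,5], [0,4,9], [0,5,6], [0,8,9], [1,2,5], [1,2,8], [3,4,5]

so the chain groups are C_0 ≅ Z^10, C_1 ≅ Z^19, C_2 ≅ Z^9.

The boundary map ∂_1: C_1 → C_0 maps an edge to its endpoints' difference, ∂[p,q] = q − p.
This gives a 10×19 integer matrix of rank 9; reducing to Smith normal form yields diagonal entries (1,1,1,1,1,1,1,1,1).

∂_2: C_2 → C_1 sends each 2-simplex [p,q,r] to [q,r] − [p,r] + [p,q]. For instance
  ∂[0,4,5] = [4,5] − [0,5] + [0,4],
  ∂[1,2,8] = [2,8] − [1,8] + [1,2].
The 19×9 boundary matrix has rank 9 and Smith normal form diag(1,1,1,1,1,1,1,1,1).

Now H_k = ker ∂_k / im ∂_{k+1}, so:

  H_0: rank C_0 − rank ∂_1 = 10 − 9 = 1, and the invariant factors of ∂_1 are all 1, so H_0 ≅ Z.
  H_1: rank ker ∂_1 − rank ∂_2 = (19 − 9) − 9 = 1, and the invariant factors of ∂_2 are all 1, so H_1 ≅ Z.
  H_2: rank ker ∂_2 − rank ∂_3 = (9 − 9) − 0 = 0, and there is no ∂_3, so H_2 ≅ 0.

H_0 ≅ Z,  H_1 ≅ Z,  H_2 = 0.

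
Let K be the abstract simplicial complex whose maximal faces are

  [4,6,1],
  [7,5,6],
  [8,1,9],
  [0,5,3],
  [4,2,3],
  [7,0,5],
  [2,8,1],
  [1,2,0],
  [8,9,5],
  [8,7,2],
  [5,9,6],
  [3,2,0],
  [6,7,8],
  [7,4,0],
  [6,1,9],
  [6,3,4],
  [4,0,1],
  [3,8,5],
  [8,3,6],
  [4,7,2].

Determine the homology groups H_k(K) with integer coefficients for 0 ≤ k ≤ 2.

H_0 = Z,  H_1 = Z ⊕ Z/2Z,  H_2 = 0.

Take the total order 0 < 1 < 2 < 3 < 4 < 5 < 6 < 7 < 8 < 9 on the vertex set. Then K (dimension 2) consists of the simplices:

  0-simplices (10): [0], [1], [2], [3], [4], [5], [6], [7], [8], [9]
  1-simplices (30): (30 of them)
  2-simplices (20): (20 of them)

Hence C_0 ≅ Z^10, C_1 ≅ Z^30, C_2 ≅ Z^20.

∂_1: C_1 → C_0 maps an edge to its endpoints' difference, ∂[p,q] = q − p.
The 10×30 boundary matrix has rank 9 and Smith normal form diag(1,1,1,1,1,1,1,1,1).

Boundary ∂_2: C_2 → C_1 sends each 2-simplex [p,q,r] to [q,r] − [p,r] + [p,q]. For instance
  ∂[3,4,6] = [4,6] − [3,6] + [3,4],
  ∂[1,4,6] = [4,6] − [1,6] + [1,4].
This gives a 30×20 integer matrix of rank 20; reducing to Smith normal form yields diagonal entries (1,1,1,1,1,1,1,1,1,1,1,1,1,1,1,1,1,1,1,2).

From H_k ≅ ker(∂_k) / im(∂_{k+1}) we obtain:

  H_0: rank C_0 − rank ∂_1 = 10 − 9 = 1, and the invariant factors of ∂_1 are all 1, so H_0 ≅ Z.
  H_1: rank ker ∂_1 − rank ∂_2 = (30 − 9) − 20 = 1, and ∂_2 has invariant factor 2 > 1, so H_1 ≅ Z ⊕ Z/2Z.
  H_2: rank ker ∂_2 − rank ∂_3 = (20 − 20) − 0 = 0, and there is no ∂_3, so H_2 ≅ 0.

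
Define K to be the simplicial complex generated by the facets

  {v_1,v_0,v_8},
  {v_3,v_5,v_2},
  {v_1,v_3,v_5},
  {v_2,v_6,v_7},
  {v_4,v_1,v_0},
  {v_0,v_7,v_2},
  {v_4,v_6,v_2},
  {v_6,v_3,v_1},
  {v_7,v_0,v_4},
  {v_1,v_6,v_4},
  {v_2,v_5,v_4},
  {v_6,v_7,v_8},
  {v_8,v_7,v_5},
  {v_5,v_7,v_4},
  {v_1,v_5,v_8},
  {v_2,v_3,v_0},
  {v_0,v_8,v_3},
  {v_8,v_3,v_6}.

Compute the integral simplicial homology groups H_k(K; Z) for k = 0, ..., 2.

Take the total order v_0 < v_1 < v_2 < v_3 < v_4 < v_5 < v_6 < v_7 < v_8 on the vertex set. Then K (dimension 2) consists of the simplices:

  0-simplices (9): [v_0], [v_1], [v_2], [v_3], [v_4], [v_5], [v_6], [v_7], [v_8]
  1-simplices (27): (27 of them)
  2-simplices (18): (18 of them)

giving chain groups C_0 ≅ Z^9, C_1 ≅ Z^27, C_2 ≅ Z^18.

The boundary map ∂_1: C_1 → C_0 maps an edge to its endpoints' difference, ∂[p,q] = q − p.
This gives a 9×27 integer matrix of rank 8; reducing to Smith normal form yields diagonal entries (1,1,1,1,1,1,1,1).

The boundary map ∂_2: C_2 → C_1 maps a triangle to the signed sum of its edges. For instance
  ∂[v_5,v_7,v_8] = [v_7,v_8] − [v_5,v_8] + [v_5,v_7],
  ∂[v_4,v_5,v_7] = [v_5,v_7] − [v_4,v_7] + [v_4,v_5].
The 27×18 boundary matrix has rank 18 and Smith normal form diag(1,1,1,1,1,1,1,1,1,1,1,1,1,1,1,1,1,2).

Reading off H_k = ker ∂_k / im ∂_{k+1}:

  H_0: rank C_0 − rank ∂_1 = 9 − 8 = 1, and the invariant factors of ∂_1 are all 1, so H_0 ≅ Z.
  H_1: rank ker ∂_1 − rank ∂_2 = (27 − 8) − 18 = 1, and ∂_2 has invariant factor 2 > 1, so H_1 ≅ Z × Z/2.
  H_2: rank ker ∂_2 − rank ∂_3 = (18 − 18) − 0 = 0, and there is no ∂_3, so H_2 ≅ 0.

H_0 = Z,  H_1 = Z × Z/2,  H_2 = 0.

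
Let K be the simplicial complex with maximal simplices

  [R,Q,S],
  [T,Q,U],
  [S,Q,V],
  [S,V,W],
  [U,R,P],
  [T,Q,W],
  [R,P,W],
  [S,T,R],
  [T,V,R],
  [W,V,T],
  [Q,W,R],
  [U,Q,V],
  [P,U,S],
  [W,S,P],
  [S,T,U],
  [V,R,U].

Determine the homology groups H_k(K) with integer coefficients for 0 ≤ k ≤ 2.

H_0 = Z,  H_1 = Z^2,  H_2 = Z.

We work with the vertex ordering P < Q < R < S < T < U < V < W. The simplices of K, each written with vertices in increasing order, are:

  0-simplices (8): P, Q, R, S, T, U, V, W
  1-simplices (24): PR, PS, PU, PW, QR, QS, QT, QU, QV, QW, RS, RT, RU, RV, RW, ST, SU, SV, SW, TU, TV, TW, UV, VW
  2-simplices (16): PRU, PRW, PSU, PSW, QRS, QRW, QSV, QTU, QTW, QUV, RST, RTV, RUV, STU, SVW, TVW

so the chain groups are C_0 ≅ Z^8, C_1 ≅ Z^24, C_2 ≅ Z^16.

The boundary map ∂_1: C_1 → C_0 maps an edge to its endpoints' difference, ∂[p,q] = q − p.
The 8×24 boundary matrix has rank 7 and Smith normal form diag(1,1,1,1,1,1,1).

∂_2: C_2 → C_1 acts by ∂[p,q,r] = [q,r] − [p,r] + [p,q]. For instance
  ∂RST = ST − RT + RS,
  ∂PSW = SW − PW + PS.
This gives a 24×16 integer matrix of rank 15; reducing to Smith normal form yields diagonal entries (1,1,1,1,1,1,1,1,1,1,1,1,1,1,1).

Now H_k = ker ∂_k / im ∂_{k+1}, so:

  H_0: rank C_0 − rank ∂_1 = 8 − 7 = 1, and the invariant factors of ∂_1 are all 1, so H_0 ≅ Z.
  H_1: rank ker ∂_1 − rank ∂_2 = (24 − 7) − 15 = 2, and the invariant factors of ∂_2 are all 1, so H_1 ≅ Z^2.
  H_2: rank ker ∂_2 − rank ∂_3 = (16 − 15) − 0 = 1, and there is no ∂_3, so H_2 ≅ Z.

As a check, the Euler characteristic is 8 − 24 + 16 = 0, which agrees with 1 − 2 + 1 = 0.
(K is a triangulation of the torus T^2.)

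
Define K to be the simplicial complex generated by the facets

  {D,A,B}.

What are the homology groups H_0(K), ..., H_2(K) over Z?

K has 3 vertices, 3 edges, 1 triangle.
rank ∂_0 = 0, rank ∂_1 = 2 ⇒ b_0 = 3 − 0 − 2 = 1; all invariant factors of ∂_1 are 1 so no torsion. So H_0 ≅ Z.
rank ∂_1 = 2, rank ∂_2 = 1 ⇒ b_1 = 3 − 2 − 1 = 0; all invariant factors of ∂_2 are 1 so no torsion. So H_1 ≅ 0.
rank ∂_2 = 1, rank ∂_3 = 0 ⇒ b_2 = 1 − 1 − 0 = 0. So H_2 ≅ 0.

H_0 = Z,  H_1 = 0,  H_2 = 0.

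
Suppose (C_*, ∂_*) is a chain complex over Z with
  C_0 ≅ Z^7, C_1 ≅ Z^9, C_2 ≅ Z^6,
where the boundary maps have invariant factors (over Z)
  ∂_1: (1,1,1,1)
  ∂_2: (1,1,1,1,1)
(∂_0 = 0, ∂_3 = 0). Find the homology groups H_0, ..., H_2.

H_0: b_0 = 7 − 0 − 4 = 3; torsion from ∂_1 factors > 1: none. So H_0 ≅ Z^3.
H_1: b_1 = 9 − 4 − 5 = 0; torsion from ∂_2 factors > 1: none. So H_1 ≅ 0.
H_2: b_2 = 6 − 5 − 0 = 1; torsion from ∂_3 factors > 1: none. So H_2 ≅ Z.

H_0 ≅ Z^3,  H_1 = 0,  H_2 ≅ Z.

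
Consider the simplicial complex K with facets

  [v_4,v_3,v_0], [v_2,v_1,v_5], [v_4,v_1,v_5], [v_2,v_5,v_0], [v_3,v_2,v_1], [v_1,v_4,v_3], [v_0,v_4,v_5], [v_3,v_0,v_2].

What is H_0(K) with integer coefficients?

H_0 = Z.

Fix the vertex order v_0 < v_1 < v_2 < v_3 < v_4 < v_5 and write every simplex with vertices in increasing order. Then dim K = 2 and the simplices of K are:

  0-simplices (6): [v_0], [v_1], [v_2], [v_3], [v_4], [v_5]
  1-simplices (12): [v_0,v_2], [v_0,v_3], [v_0,v_4], [v_0,v_5], [v_1,v_2], [v_1,v_3], [v_1,v_4], [v_1,v_5], [v_2,v_3], [v_2,v_5], [v_3,v_4], [v_4,v_5]
  2-simplices (8): [v_0,v_2,v_3], [v_0,v_2,v_5], [v_0,v_3,v_4], [v_0,v_4,v_5], [v_1,v_2,v_3], [v_1,v_2,v_5], [v_1,v_3,v_4], [v_1,v_4,v_5]

Hence C_0 ≅ Z^6, C_1 ≅ Z^12, C_2 ≅ Z^8.

∂_1: C_1 → C_0 is given by ∂[p,q] = [q] − [p]. For instance
  ∂[v_4,v_5] = [v_5] − [v_4].
This gives a 6×12 integer matrix of rank 5; reducing to Smith normal form yields diagonal entries (1,1,1,1,1).

The boundary map ∂_2: C_2 → C_1 sends each 2-simplex [p,q,r] to [q,r] − [p,r] + [p,q]. For instance
  ∂[v_1,v_2,v_5] = [v_2,v_5] − [v_1,v_5] + [v_1,v_2],
  ∂[v_1,v_4,v_5] = [v_4,v_5] − [v_1,v_5] + [v_1,v_4].
This gives a 12×8 integer matrix of rank 7; reducing to Smith normal form yields diagonal entries (1,1,1,1,1,1,1).

From H_k ≅ ker(∂_k) / im(∂_{k+1}) we obtain:

  H_0: rank C_0 − rank ∂_1 = 6 − 5 = 1, and the invariant factors of ∂_1 are all 1, so H_0 ≅ Z.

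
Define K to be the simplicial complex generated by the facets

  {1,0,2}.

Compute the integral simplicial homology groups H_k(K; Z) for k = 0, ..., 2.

H_0 ≅ Z,  H_1 = 0,  H_2 = 0.

Order the vertices as 0 < 1 < 2. Listing each simplex with vertices in this order, K has dimension 2 with simplices:

  0-simplices (3): [0], [1], [2]
  1-simplices (3): [0,1], [0,2], [1,2]
  2-simplices (1): [0,1,2]

Hence C_0 ≅ Z^3, C_1 ≅ Z^3, C_2 ≅ Z^1.

Boundary ∂_1: C_1 → C_0 is given by ∂[p,q] = [q] − [p]. For instance
  ∂[0,1] = [1] − [0].
As a 3×3 matrix over Z this has rank 2, with invariant factors (1,1).

Boundary ∂_2: C_2 → C_1 maps a triangle to the signed sum of its edges. For instance
  ∂[0,1,2] = [1,2] − [0,2] + [0,1].
This gives a 3×1 integer matrix of rank 1; reducing to Smith normal form yields diagonal entries (1).

Now H_k = ker ∂_k / im ∂_{k+1}, so:

  H_0: rank C_0 − rank ∂_1 = 3 − 2 = 1, and the invariant factors of ∂_1 are all 1, so H_0 ≅ Z.
  H_1: rank ker ∂_1 − rank ∂_2 = (3 − 2) − 1 = 0, and the invariant factors of ∂_2 are all 1, so H_1 ≅ 0.
  H_2: rank ker ∂_2 − rank ∂_3 = (1 − 1) − 0 = 0, and there is no ∂_3, so H_2 ≅ 0.

(K is a triangulation of the 2-simplex.)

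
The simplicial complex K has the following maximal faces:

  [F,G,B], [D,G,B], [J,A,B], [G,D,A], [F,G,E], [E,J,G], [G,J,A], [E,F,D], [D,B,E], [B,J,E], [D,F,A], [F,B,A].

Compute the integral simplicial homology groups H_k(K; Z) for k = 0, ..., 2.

H_0 ≅ Z,  H_1 ≅ Z/2,  H_2 = 0.

We work with the vertex ordering A < B < D < E < F < G < J. The simplices of K, each written with vertices in increasing order, are:

  0-simplices (7): A, B, D, E, F, G, J
  1-simplices (18): AB, AD, AF, AG, AJ, BD, BE, BF, BG, BJ, DE, DF, DG, EF, EG, EJ, FG, GJ
  2-simplices (12): ABF, ABJ, ADF, ADG, AGJ, BDE, BDG, BEJ, BFG, DEF, EFG, EGJ

Hence C_0 ≅ Z^7, C_1 ≅ Z^18, C_2 ≅ Z^12.

∂_1: C_1 → C_0 is given by ∂[p,q] = [q] − [p].
The 7×18 boundary matrix has rank 6 and Smith normal form diag(1,1,1,1,1,1).

∂_2: C_2 → C_1 acts by ∂[p,q,r] = [q,r] − [p,r] + [p,q]. For instance
  ∂DEF = EF − DF + DE,
  ∂EGJ = GJ − EJ + EG.
This gives a 18×12 integer matrix of rank 12; reducing to Smith normal form yields diagonal entries (1,1,1,1,1,1,1,1,1,1,1,2).

Reading off H_k = ker ∂_k / im ∂_{k+1}:

  H_0: rank C_0 − rank ∂_1 = 7 − 6 = 1, and the invariant factors of ∂_1 are all 1, so H_0 = Z.
  H_1: rank ker ∂_1 − rank ∂_2 = (18 − 6) − 12 = 0, and ∂_2 has invariant factor 2 > 1, so H_1 = Z/2.
  H_2: rank ker ∂_2 − rank ∂_3 = (12 − 12) − 0 = 0, and there is no ∂_3, so H_2 = 0.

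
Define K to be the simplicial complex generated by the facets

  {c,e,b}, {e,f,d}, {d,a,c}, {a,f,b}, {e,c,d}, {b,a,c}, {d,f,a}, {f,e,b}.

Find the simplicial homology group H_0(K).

H_0 = Z.

We work with the vertex ordering a < b < c < d < e < f. The simplices of K, each written with vertices in increasing order, are:

  0-simplices (6): a, b, c, d, e, f
  1-simplices (12): ab, ac, ad, af, bc, be, bf, cd, ce, de, df, ef
  2-simplices (8): abc, abf, acd, adf, bce, bef, cde, def

giving chain groups C_0 ≅ Z^6, C_1 ≅ Z^12, C_2 ≅ Z^8.

Boundary ∂_1: C_1 → C_0 is given by ∂[p,q] = [q] − [p]. For instance
  ∂be = e − b.
As a 6×12 matrix over Z this has rank 5, with invariant factors (1,1,1,1,1).

Boundary ∂_2: C_2 → C_1 sends each 2-simplex [p,q,r] to [q,r] − [p,r] + [p,q]. For instance
  ∂abf = bf − af + ab,
  ∂acd = cd − ad + ac.
The 12×8 boundary matrix has rank 7 and Smith normal form diag(1,1,1,1,1,1,1).

Computing H_k = (kernel of ∂_k) / (image of ∂_{k+1}):

  H_0: rank C_0 − rank ∂_1 = 6 − 5 = 1, and the invariant factors of ∂_1 are all 1, so H_0 = Z.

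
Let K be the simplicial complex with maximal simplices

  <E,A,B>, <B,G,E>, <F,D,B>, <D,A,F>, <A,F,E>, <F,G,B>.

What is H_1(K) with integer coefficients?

H_1 ≅ Z.

Order the vertices as A < B < D < E < F < G. Listing each simplex with vertices in this order, K has dimension 2 with simplices:

  0-simplices (6): A, B, D, E, F, G
  1-simplices (12): AB, AD, AE, AF, BD, BE, BF, BG, DF, EF, EG, FG
  2-simplices (6): ABE, ADF, AEF, BDF, BEG, BFG

so the chain groups are C_0 ≅ Z^6, C_1 ≅ Z^12, C_2 ≅ Z^6.

The boundary map ∂_1: C_1 → C_0 sends each edge [p,q] (with p < q) to q − p. For instance
  ∂AD = D − A.
This gives a 6×12 integer matrix of rank 5; reducing to Smith normal form yields diagonal entries (1,1,1,1,1).

The boundary map ∂_2: C_2 → C_1 acts by ∂[p,q,r] = [q,r] − [p,r] + [p,q]. For instance
  ∂ABE = BE − AE + AB,
  ∂BEG = EG − BG + BE.
As a 12×6 matrix over Z this has rank 6, with invariant factors (1,1,1,1,1,1).

Now H_k = ker ∂_k / im ∂_{k+1}, so:

  H_1: rank ker ∂_1 − rank ∂_2 = (12 − 5) − 6 = 1, and the invariant factors of ∂_2 are all 1, so H_1 = Z.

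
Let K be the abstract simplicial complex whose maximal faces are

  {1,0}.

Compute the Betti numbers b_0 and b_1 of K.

b_0 = 1, b_1 = 0.

Fix the vertex order 0 < 1 and write every simplex with vertices in increasing order. Then dim K = 1 and the simplices of K are:

  0-simplices (2): [0], [1]
  1-simplices (1): [0,1]

so the chain groups are C_0 ≅ Z^2, C_1 ≅ Z^1.

∂_1: C_1 → C_0 is given by ∂[p,q] = [q] − [p].
As a 2×1 matrix over Z this has rank 1, with invariant factors (1).

From H_k ≅ ker(∂_k) / im(∂_{k+1}) we obtain:

  H_0: rank C_0 − rank ∂_1 = 2 − 1 = 1, and the invariant factors of ∂_1 are all 1, so H_0 ≅ Z.
  H_1: rank ker ∂_1 − rank ∂_2 = (1 − 1) − 0 = 0, and there is no ∂_2, so H_1 ≅ 0.

(K is a triangulation of the 1-simplex.)

Hence the Betti numbers are b_0 = 1, b_1 = 0.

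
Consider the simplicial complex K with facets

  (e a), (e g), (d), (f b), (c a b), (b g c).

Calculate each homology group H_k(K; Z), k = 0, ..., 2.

H_0 ≅ Z^2,  H_1 ≅ Z,  H_2 = 0.

Take the total order a < b < c < d < e < f < g on the vertex set. Then K (dimension 2) consists of the simplices:

  0-simplices (7): a, b, c, d, e, f, g
  1-simplices (8): ab, ac, ae, bc, bf, bg, cg, eg
  2-simplices (2): abc, bcg

Hence C_0 ≅ Z^7, C_1 ≅ Z^8, C_2 ≅ Z^2.

The boundary map ∂_1: C_1 → C_0 is given by ∂[p,q] = [q] − [p]. For instance
  ∂ab = b − a.
As a 7×8 matrix over Z this has rank 5, with invariant factors (1,1,1,1,1).

Boundary ∂_2: C_2 → C_1 sends each 2-simplex [p,q,r] to [q,r] − [p,r] + [p,q]. For instance
  ∂abc = bc − ac + ab,
  ∂bcg = cg − bg + bc.
This gives a 8×2 integer matrix of rank 2; reducing to Smith normal form yields diagonal entries (1,1).

Reading off H_k = ker ∂_k / im ∂_{k+1}:

  H_0: rank C_0 − rank ∂_1 = 7 − 5 = 2, and the invariant factors of ∂_1 are all 1, so H_0 = Z^2.
  H_1: rank ker ∂_1 − rank ∂_2 = (8 − 5) − 2 = 1, and the invariant factors of ∂_2 are all 1, so H_1 = Z.
  H_2: rank ker ∂_2 − rank ∂_3 = (2 − 2) − 0 = 0, and there is no ∂_3, so H_2 = 0.

As a check, the Euler characteristic is 7 − 8 + 2 = 1, which agrees with 2 − 1 + 0 = 1.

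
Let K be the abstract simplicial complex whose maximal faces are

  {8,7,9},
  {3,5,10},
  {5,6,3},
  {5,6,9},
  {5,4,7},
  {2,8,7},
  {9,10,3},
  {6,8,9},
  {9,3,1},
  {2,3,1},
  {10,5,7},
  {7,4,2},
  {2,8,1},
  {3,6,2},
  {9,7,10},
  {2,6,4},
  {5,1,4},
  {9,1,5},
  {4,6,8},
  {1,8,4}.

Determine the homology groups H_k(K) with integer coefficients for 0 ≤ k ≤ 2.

Fix the vertex order 1 < 2 < 3 < 4 < 5 < 6 < 7 < 8 < 9 < 10 and write every simplex with vertices in increasing order. Then dim K = 2 and the simplices of K are:

  0-simplices (10): [1], [2], [3], [4], [5], [6], [7], [8], [9], [10]
  1-simplices (30): (30 of them)
  2-simplices (20): (20 of them)

giving chain groups C_0 ≅ Z^10, C_1 ≅ Z^30, C_2 ≅ Z^20.

∂_1: C_1 → C_0 sends each edge [p,q] (with p < q) to q − p.
This gives a 10×30 integer matrix of rank 9; reducing to Smith normal form yields diagonal entries (1,1,1,1,1,1,1,1,1).

∂_2: C_2 → C_1 maps a triangle to the signed sum of its edges. For instance
  ∂[3,5,6] = [5,6] − [3,6] + [3,5],
  ∂[1,2,8] = [2,8] − [1,8] + [1,2].
The resulting 30×20 matrix has rank 20, and its Smith normal form has invariant factors (1,1,1,1,1,1,1,1,1,1,1,1,1,1,1,1,1,1,1,2).

Computing H_k = (kernel of ∂_k) / (image of ∂_{k+1}):

  H_0: rank C_0 − rank ∂_1 = 10 − 9 = 1, and the invariant factors of ∂_1 are all 1, so H_0 = Z.
  H_1: rank ker ∂_1 − rank ∂_2 = (30 − 9) − 20 = 1, and ∂_2 has invariant factor 2 > 1, so H_1 = Z ⊕ Z/2Z.
  H_2: rank ker ∂_2 − rank ∂_3 = (20 − 20) − 0 = 0, and there is no ∂_3, so H_2 = 0.

(K is a triangulation of the Klein bottle.)

H_0 = Z,  H_1 = Z ⊕ Z/2Z,  H_2 = 0.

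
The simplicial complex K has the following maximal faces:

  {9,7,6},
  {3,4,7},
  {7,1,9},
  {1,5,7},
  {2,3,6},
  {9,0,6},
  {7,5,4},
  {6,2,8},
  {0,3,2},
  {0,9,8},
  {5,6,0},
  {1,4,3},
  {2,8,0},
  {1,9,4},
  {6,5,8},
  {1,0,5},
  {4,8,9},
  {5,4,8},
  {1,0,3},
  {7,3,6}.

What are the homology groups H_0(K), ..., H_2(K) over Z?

Order the vertices as 0 < 1 < 2 < 3 < 4 < 5 < 6 < 7 < 8 < 9. Listing each simplex with vertices in this order, K has dimension 2 with simplices:

  0-simplices (10): [0], [1], [2], [3], [4], [5], [6], [7], [8], [9]
  1-simplices (30): (30 of them)
  2-simplices (20): (20 of them)

Hence C_0 ≅ Z^10, C_1 ≅ Z^30, C_2 ≅ Z^20.

Boundary ∂_1: C_1 → C_0 is given by ∂[p,q] = [q] − [p]. For instance
  ∂[1,5] = [5] − [1].
The 10×30 boundary matrix has rank 9 and Smith normal form diag(1,1,1,1,1,1,1,1,1).

The boundary map ∂_2: C_2 → C_1 maps a triangle to the signed sum of its edges. For instance
  ∂[3,4,7] = [4,7] − [3,7] + [3,4],
  ∂[5,6,8] = [6,8] − [5,8] + [5,6].
As a 30×20 matrix over Z this has rank 20, with invariant factors (1,1,1,1,1,1,1,1,1,1,1,1,1,1,1,1,1,1,1,2).

Computing H_k = (kernel of ∂_k) / (image of ∂_{k+1}):

  H_0: rank C_0 − rank ∂_1 = 10 − 9 = 1, and the invariant factors of ∂_1 are all 1, so H_0 = Z.
  H_1: rank ker ∂_1 − rank ∂_2 = (30 − 9) − 20 = 1, and ∂_2 has invariant factor 2 > 1, so H_1 = Z ⊕ Z/2Z.
  H_2: rank ker ∂_2 − rank ∂_3 = (20 − 20) − 0 = 0, and there is no ∂_3, so H_2 = 0.

H_0 = Z,  H_1 = Z ⊕ Z/2Z,  H_2 = 0.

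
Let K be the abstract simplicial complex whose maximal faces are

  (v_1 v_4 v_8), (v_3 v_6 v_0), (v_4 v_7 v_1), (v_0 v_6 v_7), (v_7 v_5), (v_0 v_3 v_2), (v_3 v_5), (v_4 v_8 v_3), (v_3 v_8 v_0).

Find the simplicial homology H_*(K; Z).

Take the total order v_0 < v_1 < v_2 < v_3 < v_4 < v_5 < v_6 < v_7 < v_8 on the vertex set. Then K (dimension 2) consists of the simplices:

  0-simplices (9): [v_0], [v_1], [v_2], [v_3], [v_4], [v_5], [v_6], [v_7], [v_8]
  1-simplices (17): (17 of them)
  2-simplices (7): [v_0,v_2,v_3], [v_0,v_3,v_6], [v_0,v_3,v_8], [v_0,v_6,v_7], [v_1,v_4,v_7], [v_1,v_4,v_8], [v_3,v_4,v_8]

giving chain groups C_0 ≅ Z^9, C_1 ≅ Z^17, C_2 ≅ Z^7.

∂_1: C_1 → C_0 maps an edge to its endpoints' difference, ∂[p,q] = q − p.
As a 9×17 matrix over Z this has rank 8, with invariant factors (1,1,1,1,1,1,1,1).

∂_2: C_2 → C_1 acts by ∂[p,q,r] = [q,r] − [p,r] + [p,q]. For instance
  ∂[v_0,v_3,v_8] = [v_3,v_8] − [v_0,v_8] + [v_0,v_3],
  ∂[v_1,v_4,v_8] = [v_4,v_8] − [v_1,v_8] + [v_1,v_4].
As a 17×7 matrix over Z this has rank 7, with invariant factors (1,1,1,1,1,1,1).

Computing H_k = (kernel of ∂_k) / (image of ∂_{k+1}):

  H_0: rank C_0 − rank ∂_1 = 9 − 8 = 1, and the invariant factors of ∂_1 are all 1, so H_0 = Z.
  H_1: rank ker ∂_1 − rank ∂_2 = (17 − 8) − 7 = 2, and the invariant factors of ∂_2 are all 1, so H_1 = Z^2.
  H_2: rank ker ∂_2 − rank ∂_3 = (7 − 7) − 0 = 0, and there is no ∂_3, so H_2 = 0.

As a check, the Euler characteristic is 9 − 17 + 7 = -1, which agrees with 1 − 2 + 0 = -1.

H_0 ≅ Z,  H_1 ≅ Z^2,  H_2 = 0.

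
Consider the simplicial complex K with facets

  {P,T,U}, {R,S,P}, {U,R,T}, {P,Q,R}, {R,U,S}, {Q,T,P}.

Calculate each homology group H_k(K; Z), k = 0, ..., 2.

H_0 ≅ Z,  H_1 ≅ Z,  H_2 = 0.

We work with the vertex ordering P < Q < R < S < T < U. The simplices of K, each written with vertices in increasing order, are:

  0-simplices (6): P, Q, R, S, T, U
  1-simplices (12): PQ, PR, PS, PT, PU, QR, QT, RS, RT, RU, SU, TU
  2-simplices (6): PQR, PQT, PRS, PTU, RSU, RTU

Hence C_0 ≅ Z^6, C_1 ≅ Z^12, C_2 ≅ Z^6.

The boundary map ∂_1: C_1 → C_0 sends each edge [p,q] (with p < q) to q − p.
The 6×12 boundary matrix has rank 5 and Smith normal form diag(1,1,1,1,1).

Boundary ∂_2: C_2 → C_1 sends each 2-simplex [p,q,r] to [q,r] − [p,r] + [p,q]. For instance
  ∂PRS = RS − PS + PR,
  ∂PTU = TU − PU + PT.
As a 12×6 matrix over Z this has rank 6, with invariant factors (1,1,1,1,1,1).

Now H_k = ker ∂_k / im ∂_{k+1}, so:

  H_0: rank C_0 − rank ∂_1 = 6 − 5 = 1, and the invariant factors of ∂_1 are all 1, so H_0 = Z.
  H_1: rank ker ∂_1 − rank ∂_2 = (12 − 5) − 6 = 1, and the invariant factors of ∂_2 are all 1, so H_1 = Z.
  H_2: rank ker ∂_2 − rank ∂_3 = (6 − 6) − 0 = 0, and there is no ∂_3, so H_2 = 0.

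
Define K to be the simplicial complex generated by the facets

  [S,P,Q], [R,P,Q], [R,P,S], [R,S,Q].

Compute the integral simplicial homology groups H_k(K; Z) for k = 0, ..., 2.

H_0 = Z,  H_1 = 0,  H_2 = Z.

Fix the vertex order P < Q < R < S and write every simplex with vertices in increasing order. Then dim K = 2 and the simplices of K are:

  0-simplices (4): P, Q, R, S
  1-simplices (6): PQ, PR, PS, QR, QS, RS
  2-simplices (4): PQR, PQS, PRS, QRS

giving chain groups C_0 ≅ Z^4, C_1 ≅ Z^6, C_2 ≅ Z^4.

The boundary map ∂_1: C_1 → C_0 maps an edge to its endpoints' difference, ∂[p,q] = q − p. For instance
  ∂PQ = Q − P.
This gives a 4×6 integer matrix of rank 3; reducing to Smith normal form yields diagonal entries (1,1,1).

∂_2: C_2 → C_1 acts by ∂[p,q,r] = [q,r] − [p,r] + [p,q]. For instance
  ∂PRS = RS − PS + PR,
  ∂PQS = QS − PS + PQ.
As a 6×4 matrix over Z this has rank 3, with invariant factors (1,1,1).

Reading off H_k = ker ∂_k / im ∂_{k+1}:

  H_0: rank C_0 − rank ∂_1 = 4 − 3 = 1, and the invariant factors of ∂_1 are all 1, so H_0 = Z.
  H_1: rank ker ∂_1 − rank ∂_2 = (6 − 3) − 3 = 0, and the invariant factors of ∂_2 are all 1, so H_1 = 0.
  H_2: rank ker ∂_2 − rank ∂_3 = (4 − 3) − 0 = 1, and there is no ∂_3, so H_2 = Z.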